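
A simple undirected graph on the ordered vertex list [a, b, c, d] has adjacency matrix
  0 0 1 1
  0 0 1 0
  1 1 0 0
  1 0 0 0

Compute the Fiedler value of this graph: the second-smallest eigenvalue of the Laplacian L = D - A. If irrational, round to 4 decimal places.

0.5858

Reading degrees in the order [a, b, c, d] gives [2, 1, 2, 1]; set D = diag(2, 1, 2, 1) and form L = D - A. The smallest Laplacian eigenvalue is always 0. The next one, lambda_2 = 0.5858, measures how hard the graph is to disconnect: larger values mean better connectivity. The largest eigenvalue, 3.4142, is at most the vertex count 4.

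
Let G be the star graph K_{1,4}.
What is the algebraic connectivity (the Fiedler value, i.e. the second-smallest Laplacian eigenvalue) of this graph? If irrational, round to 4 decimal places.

1

The graph has 5 vertices and degree multiset [4, 1, 1, 1, 1]; D is the diagonal matrix of degrees and L = D - A. Computing the eigenvalues of L and sorting gives [0, 1, 1, 1, 5]. The Fiedler value lambda_2 = 1 is strictly positive, so the graph is connected. The largest eigenvalue, 5, is at most the vertex count 5.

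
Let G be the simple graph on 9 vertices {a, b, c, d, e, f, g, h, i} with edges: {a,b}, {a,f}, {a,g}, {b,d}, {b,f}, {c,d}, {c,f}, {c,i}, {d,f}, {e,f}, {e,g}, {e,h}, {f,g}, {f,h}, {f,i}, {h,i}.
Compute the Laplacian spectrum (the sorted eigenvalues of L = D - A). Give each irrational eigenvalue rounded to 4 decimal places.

Reading degrees in the order [a, b, c, d, e, f, g, h, i] gives [3, 3, 3, 3, 3, 8, 3, 3, 3]; set D = diag(3, 3, 3, 3, 3, 8, 3, 3, 3) and form L = D - A. The multiplicity of 0 as a Laplacian eigenvalue equals the number of connected components.

[0, 1.5858, 1.5858, 3, 3, 4.4142, 4.4142, 5, 9]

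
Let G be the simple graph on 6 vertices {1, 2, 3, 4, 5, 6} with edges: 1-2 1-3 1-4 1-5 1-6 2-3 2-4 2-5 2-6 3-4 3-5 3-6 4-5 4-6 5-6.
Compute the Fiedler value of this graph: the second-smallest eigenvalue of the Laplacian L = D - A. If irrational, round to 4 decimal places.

6

Reading degrees in the order [1, 2, 3, 4, 5, 6] gives [5, 5, 5, 5, 5, 5]; set D = diag(5, 5, 5, 5, 5, 5) and form L = D - A. Computing the eigenvalues of L and sorting gives [0, 6, 6, 6, 6, 6]. The Fiedler value lambda_2 = 6 is strictly positive, so the graph is connected. The eigenvalues sum to 30, which equals trace(L) = 2|E|.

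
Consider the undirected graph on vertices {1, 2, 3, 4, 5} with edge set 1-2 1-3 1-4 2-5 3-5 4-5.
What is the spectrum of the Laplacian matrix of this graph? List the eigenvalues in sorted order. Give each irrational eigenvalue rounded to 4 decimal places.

[0, 2, 2, 3, 5]

Each diagonal entry of L is the vertex degree and each off-diagonal entry is -1 where an edge is present, 0 otherwise; in the order [1, 2, 3, 4, 5] the diagonal is [3, 2, 2, 2, 3]. The multiplicity of 0 as a Laplacian eigenvalue equals the number of connected components.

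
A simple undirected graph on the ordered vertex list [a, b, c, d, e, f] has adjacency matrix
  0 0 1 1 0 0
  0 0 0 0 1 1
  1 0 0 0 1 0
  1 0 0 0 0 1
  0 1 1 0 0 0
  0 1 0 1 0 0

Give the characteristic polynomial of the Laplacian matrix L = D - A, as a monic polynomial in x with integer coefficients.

Reading degrees in the order [a, b, c, d, e, f] gives [2, 2, 2, 2, 2, 2]; set D = diag(2, 2, 2, 2, 2, 2) and form L = D - A. The eigenvalues of L are [0, 1, 1, 3, 3, 4]; the characteristic polynomial is the product of (x - lambda_i), which multiplies out to x^6 - 12x^5 + 54x^4 - 112x^3 + 105x^2 - 36x. The constant term is 0 because L is singular (the all-ones vector lies in its kernel). By the matrix-tree theorem the graph has (1/6) * product of the nonzero eigenvalues = 6 spanning trees.

x^6 - 12x^5 + 54x^4 - 112x^3 + 105x^2 - 36x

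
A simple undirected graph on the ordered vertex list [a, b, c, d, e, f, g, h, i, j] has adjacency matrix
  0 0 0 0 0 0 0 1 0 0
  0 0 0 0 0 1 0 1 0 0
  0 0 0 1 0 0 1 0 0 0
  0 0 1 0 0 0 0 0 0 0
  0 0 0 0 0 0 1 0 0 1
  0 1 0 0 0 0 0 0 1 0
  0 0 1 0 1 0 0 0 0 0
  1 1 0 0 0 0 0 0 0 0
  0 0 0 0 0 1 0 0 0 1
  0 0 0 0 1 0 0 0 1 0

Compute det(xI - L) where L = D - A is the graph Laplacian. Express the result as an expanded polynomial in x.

Reading degrees in the order [a, b, c, d, e, f, g, h, i, j] gives [1, 2, 2, 1, 2, 2, 2, 2, 2, 2]; set D = diag(1, 2, 2, 1, 2, 2, 2, 2, 2, 2) and form L = D - A. L has integer entries, so p(x) = det(xI - L) has integer coefficients. Expanding the determinant yields x^10 - 18x^9 + 136x^8 - 560x^7 + 1365x^6 - 2002x^5 + 1716x^4 - 792x^3 + 165x^2 - 10x. The constant term is 0 because L is singular (the all-ones vector lies in its kernel). The eigenvalues sum to 18, which equals trace(L) = 2|E|.

x^10 - 18x^9 + 136x^8 - 560x^7 + 1365x^6 - 2002x^5 + 1716x^4 - 792x^3 + 165x^2 - 10x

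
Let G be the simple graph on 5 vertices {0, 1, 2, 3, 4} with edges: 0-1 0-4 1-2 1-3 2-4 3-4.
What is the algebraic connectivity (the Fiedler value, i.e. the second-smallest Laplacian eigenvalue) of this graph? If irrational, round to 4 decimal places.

2

Each diagonal entry of L is the vertex degree and each off-diagonal entry is -1 where an edge is present, 0 otherwise; in the order [0, 1, 2, 3, 4] the diagonal is [2, 3, 2, 2, 3]. Computing the eigenvalues of L and sorting gives [0, 2, 2, 3, 5]. The Fiedler value lambda_2 = 2 is strictly positive, so the graph is connected.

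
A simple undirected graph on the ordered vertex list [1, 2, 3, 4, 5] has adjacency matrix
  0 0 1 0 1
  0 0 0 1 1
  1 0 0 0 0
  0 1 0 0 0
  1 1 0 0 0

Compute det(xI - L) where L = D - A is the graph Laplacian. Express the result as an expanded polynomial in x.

x^5 - 8x^4 + 21x^3 - 20x^2 + 5x

Reading degrees in the order [1, 2, 3, 4, 5] gives [2, 2, 1, 1, 2]; set D = diag(2, 2, 1, 1, 2) and form L = D - A. Computing det(xI - L) by cofactor expansion (or equivalently via sum-over-permutations) gives x^5 - 8x^4 + 21x^3 - 20x^2 + 5x. The constant term is 0 because L is singular (the all-ones vector lies in its kernel). The largest eigenvalue, 3.6180, is at most the vertex count 5.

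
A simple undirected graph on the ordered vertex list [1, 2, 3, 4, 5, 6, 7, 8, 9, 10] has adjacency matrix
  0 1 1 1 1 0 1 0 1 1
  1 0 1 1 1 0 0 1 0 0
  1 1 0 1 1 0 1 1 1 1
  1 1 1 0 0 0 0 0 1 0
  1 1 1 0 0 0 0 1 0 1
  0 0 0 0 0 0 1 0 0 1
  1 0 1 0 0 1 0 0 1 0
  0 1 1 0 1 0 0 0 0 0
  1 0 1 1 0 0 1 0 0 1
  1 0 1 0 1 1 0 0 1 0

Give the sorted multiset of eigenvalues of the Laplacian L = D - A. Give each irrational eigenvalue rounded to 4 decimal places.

Reading degrees in the order [1, 2, 3, 4, 5, 6, 7, 8, 9, 10] gives [7, 5, 8, 4, 5, 2, 4, 3, 5, 5]; set D = diag(7, 5, 8, 4, 5, 2, 4, 3, 5, 5) and form L = D - A. Diagonalising L (or applying a numerical eigensolver to the 10x10 matrix) gives the spectrum above. There is one zero in the spectrum, matching the 1 component.

[0, 1.5182, 2.6672, 4.0390, 4.1954, 5.0944, 6.4274, 6.8442, 8.1632, 9.0510]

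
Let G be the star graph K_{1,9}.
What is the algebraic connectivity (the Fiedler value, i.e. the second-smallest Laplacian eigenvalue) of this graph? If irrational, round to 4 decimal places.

1

The graph has 10 vertices and degree multiset [9, 1, 1, 1, 1, 1, 1, 1, 1, 1]; D is the diagonal matrix of degrees and L = D - A. Computing the eigenvalues of L and sorting gives [0, 1, 1, 1, 1, 1, 1, 1, 1, 10]. The Fiedler value lambda_2 = 1 is strictly positive, so the graph is connected. The eigenvalues sum to 18, which equals trace(L) = 2|E|.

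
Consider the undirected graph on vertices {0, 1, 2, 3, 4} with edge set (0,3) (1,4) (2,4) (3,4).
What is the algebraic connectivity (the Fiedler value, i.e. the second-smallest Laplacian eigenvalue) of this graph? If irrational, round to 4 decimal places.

With the vertex order [0, 1, 2, 3, 4], the degrees are [1, 1, 1, 2, 3], giving D = diag(1, 1, 1, 2, 3) and L = D - A. Computing the eigenvalues of L and sorting gives [0, 0.5188, 1, 2.3111, 4.1701]. The Fiedler value lambda_2 = 0.5188 is strictly positive, so the graph is connected. The largest eigenvalue, 4.1701, is at most the vertex count 5. By the matrix-tree theorem the graph has (1/5) * product of the nonzero eigenvalues = 1 spanning tree.

0.5188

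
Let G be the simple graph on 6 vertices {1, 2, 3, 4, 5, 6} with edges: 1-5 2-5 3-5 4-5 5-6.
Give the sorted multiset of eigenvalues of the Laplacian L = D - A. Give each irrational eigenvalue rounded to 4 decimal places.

[0, 1, 1, 1, 1, 6]

Each diagonal entry of L is the vertex degree and each off-diagonal entry is -1 where an edge is present, 0 otherwise; in the order [1, 2, 3, 4, 5, 6] the diagonal is [1, 1, 1, 1, 5, 1]. Diagonalising L (or applying a numerical eigensolver to the 6x6 matrix) gives the spectrum above. By the matrix-tree theorem the graph has (1/6) * product of the nonzero eigenvalues = 1 spanning tree.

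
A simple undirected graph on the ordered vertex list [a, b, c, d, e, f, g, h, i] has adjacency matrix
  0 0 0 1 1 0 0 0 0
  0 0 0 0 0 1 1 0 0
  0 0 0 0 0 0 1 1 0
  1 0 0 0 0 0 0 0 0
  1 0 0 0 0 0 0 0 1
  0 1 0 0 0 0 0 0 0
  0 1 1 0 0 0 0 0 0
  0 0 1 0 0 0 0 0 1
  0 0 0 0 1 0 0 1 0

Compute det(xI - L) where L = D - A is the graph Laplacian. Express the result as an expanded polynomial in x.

x^9 - 16x^8 + 105x^7 - 364x^6 + 715x^5 - 792x^4 + 462x^3 - 120x^2 + 9x

Reading degrees in the order [a, b, c, d, e, f, g, h, i] gives [2, 2, 2, 1, 2, 1, 2, 2, 2]; set D = diag(2, 2, 2, 1, 2, 1, 2, 2, 2) and form L = D - A. L has integer entries, so p(x) = det(xI - L) has integer coefficients. Expanding the determinant yields x^9 - 16x^8 + 105x^7 - 364x^6 + 715x^5 - 792x^4 + 462x^3 - 120x^2 + 9x. Since p(0) = det(-L) = 0, x divides p(x).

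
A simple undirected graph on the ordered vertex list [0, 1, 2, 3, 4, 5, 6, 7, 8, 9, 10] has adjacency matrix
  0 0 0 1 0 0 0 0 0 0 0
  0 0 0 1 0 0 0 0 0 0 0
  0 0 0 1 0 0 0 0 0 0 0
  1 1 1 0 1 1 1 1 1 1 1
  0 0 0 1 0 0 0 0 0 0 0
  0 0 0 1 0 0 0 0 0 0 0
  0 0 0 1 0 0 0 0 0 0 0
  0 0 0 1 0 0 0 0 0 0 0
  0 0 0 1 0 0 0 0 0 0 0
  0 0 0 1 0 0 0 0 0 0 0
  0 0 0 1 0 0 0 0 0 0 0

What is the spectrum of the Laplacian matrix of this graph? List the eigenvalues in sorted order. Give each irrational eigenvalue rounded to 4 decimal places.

[0, 1, 1, 1, 1, 1, 1, 1, 1, 1, 11]

Each diagonal entry of L is the vertex degree and each off-diagonal entry is -1 where an edge is present, 0 otherwise; in the order [0, 1, 2, 3, 4, 5, 6, 7, 8, 9, 10] the diagonal is [1, 1, 1, 10, 1, 1, 1, 1, 1, 1, 1]. The multiplicity of 0 as a Laplacian eigenvalue equals the number of connected components. The single zero eigenvalue shows the graph is connected. The largest eigenvalue, 11, is at most the vertex count 11. There is one zero in the spectrum, matching the 1 component.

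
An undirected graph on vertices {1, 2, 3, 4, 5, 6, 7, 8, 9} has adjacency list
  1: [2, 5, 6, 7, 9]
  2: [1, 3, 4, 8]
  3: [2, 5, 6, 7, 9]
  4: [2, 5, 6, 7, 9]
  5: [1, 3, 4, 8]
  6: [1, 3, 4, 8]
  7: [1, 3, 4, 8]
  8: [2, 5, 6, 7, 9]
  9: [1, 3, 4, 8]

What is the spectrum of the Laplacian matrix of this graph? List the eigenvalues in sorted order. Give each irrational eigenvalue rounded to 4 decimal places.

With the vertex order [1, 2, 3, 4, 5, 6, 7, 8, 9], the degrees are [5, 4, 5, 5, 4, 4, 4, 5, 4], giving D = diag(5, 4, 5, 5, 4, 4, 4, 5, 4) and L = D - A. L is symmetric positive semidefinite, so every eigenvalue is real and nonnegative. The largest eigenvalue, 9, is at most the vertex count 9. By the matrix-tree theorem the graph has (1/9) * product of the nonzero eigenvalues = 32000 spanning trees.

[0, 4, 4, 4, 4, 5, 5, 5, 9]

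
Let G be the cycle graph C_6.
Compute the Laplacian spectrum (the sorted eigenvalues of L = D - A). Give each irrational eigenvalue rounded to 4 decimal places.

[0, 1, 1, 3, 3, 4]

The graph has 6 vertices and degree multiset [2, 2, 2, 2, 2, 2]; D is the diagonal matrix of degrees and L = D - A. Since every row of L sums to 0, the all-ones vector is in the kernel and 0 is an eigenvalue.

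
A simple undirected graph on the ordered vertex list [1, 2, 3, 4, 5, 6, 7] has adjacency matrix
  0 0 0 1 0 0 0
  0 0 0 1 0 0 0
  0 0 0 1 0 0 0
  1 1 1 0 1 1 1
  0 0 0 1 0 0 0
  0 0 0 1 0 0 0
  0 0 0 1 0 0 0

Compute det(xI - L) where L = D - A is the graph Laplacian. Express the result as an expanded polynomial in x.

Each diagonal entry of L is the vertex degree and each off-diagonal entry is -1 where an edge is present, 0 otherwise; in the order [1, 2, 3, 4, 5, 6, 7] the diagonal is [1, 1, 1, 6, 1, 1, 1]. Computing det(xI - L) by cofactor expansion (or equivalently via sum-over-permutations) gives x^7 - 12x^6 + 45x^5 - 80x^4 + 75x^3 - 36x^2 + 7x. The constant term is 0 because L is singular (the all-ones vector lies in its kernel). There is one zero in the spectrum, matching the 1 component. By the matrix-tree theorem the graph has (1/7) * product of the nonzero eigenvalues = 1 spanning tree.

x^7 - 12x^6 + 45x^5 - 80x^4 + 75x^3 - 36x^2 + 7x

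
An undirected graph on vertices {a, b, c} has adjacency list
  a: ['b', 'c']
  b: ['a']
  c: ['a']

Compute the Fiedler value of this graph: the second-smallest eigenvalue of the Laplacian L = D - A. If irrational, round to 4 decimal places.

1

Reading degrees in the order [a, b, c] gives [2, 1, 1]; set D = diag(2, 1, 1) and form L = D - A. Computing the eigenvalues of L and sorting gives [0, 1, 3]. The Fiedler value lambda_2 = 1 is strictly positive, so the graph is connected. By the matrix-tree theorem the graph has (1/3) * product of the nonzero eigenvalues = 1 spanning tree. The largest eigenvalue, 3, is at most the vertex count 3.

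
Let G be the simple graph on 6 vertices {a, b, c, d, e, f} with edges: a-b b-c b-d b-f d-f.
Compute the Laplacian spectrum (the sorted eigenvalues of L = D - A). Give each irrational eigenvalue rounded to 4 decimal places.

[0, 0, 1, 1, 3, 5]

With the vertex order [a, b, c, d, e, f], the degrees are [1, 4, 1, 2, 0, 2], giving D = diag(1, 4, 1, 2, 0, 2) and L = D - A. Diagonalising L (or applying a numerical eigensolver to the 6x6 matrix) gives the spectrum above. The 2 zero eigenvalues correspond to the 2 connected components. The eigenvalues sum to 10, which equals trace(L) = 2|E|. There are 2 zeros in the spectrum, matching the 2 components.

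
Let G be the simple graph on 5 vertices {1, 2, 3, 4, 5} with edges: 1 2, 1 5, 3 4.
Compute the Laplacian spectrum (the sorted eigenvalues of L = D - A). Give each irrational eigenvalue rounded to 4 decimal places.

[0, 0, 1, 2, 3]

Each diagonal entry of L is the vertex degree and each off-diagonal entry is -1 where an edge is present, 0 otherwise; in the order [1, 2, 3, 4, 5] the diagonal is [2, 1, 1, 1, 1]. Since every row of L sums to 0, the all-ones vector is in the kernel and 0 is an eigenvalue. The 2 zero eigenvalues correspond to the 2 connected components. The eigenvalues sum to 6, which equals trace(L) = 2|E|. There are 2 zeros in the spectrum, matching the 2 components.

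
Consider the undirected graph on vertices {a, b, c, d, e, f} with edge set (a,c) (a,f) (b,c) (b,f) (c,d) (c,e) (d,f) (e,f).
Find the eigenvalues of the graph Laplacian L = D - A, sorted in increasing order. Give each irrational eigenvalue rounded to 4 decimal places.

With the vertex order [a, b, c, d, e, f], the degrees are [2, 2, 4, 2, 2, 4], giving D = diag(2, 2, 4, 2, 2, 4) and L = D - A. The multiplicity of 0 as a Laplacian eigenvalue equals the number of connected components. The single zero eigenvalue shows the graph is connected.

[0, 2, 2, 2, 4, 6]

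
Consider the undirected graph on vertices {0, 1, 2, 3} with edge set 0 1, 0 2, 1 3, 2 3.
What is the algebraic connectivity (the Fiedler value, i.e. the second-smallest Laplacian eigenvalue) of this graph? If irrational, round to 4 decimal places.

With the vertex order [0, 1, 2, 3], the degrees are [2, 2, 2, 2], giving D = diag(2, 2, 2, 2) and L = D - A. The sorted Laplacian eigenvalues are [0, 2, 2, 4]; the algebraic connectivity is the second entry, 2. By the matrix-tree theorem the graph has (1/4) * product of the nonzero eigenvalues = 4 spanning trees.

2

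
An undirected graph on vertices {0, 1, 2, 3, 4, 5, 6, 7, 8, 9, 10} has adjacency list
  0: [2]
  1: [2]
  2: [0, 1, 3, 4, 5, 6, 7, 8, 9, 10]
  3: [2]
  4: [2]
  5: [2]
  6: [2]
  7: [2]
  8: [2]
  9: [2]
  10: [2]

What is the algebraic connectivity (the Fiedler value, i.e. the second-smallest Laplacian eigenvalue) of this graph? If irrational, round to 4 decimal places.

1

Each diagonal entry of L is the vertex degree and each off-diagonal entry is -1 where an edge is present, 0 otherwise; in the order [0, 1, 2, 3, 4, 5, 6, 7, 8, 9, 10] the diagonal is [1, 1, 10, 1, 1, 1, 1, 1, 1, 1, 1]. The smallest Laplacian eigenvalue is always 0. The next one, lambda_2 = 1, measures how hard the graph is to disconnect: larger values mean better connectivity.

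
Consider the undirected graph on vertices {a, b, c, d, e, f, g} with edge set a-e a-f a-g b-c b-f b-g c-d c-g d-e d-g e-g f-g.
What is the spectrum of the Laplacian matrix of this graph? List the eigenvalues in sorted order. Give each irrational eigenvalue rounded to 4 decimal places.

Reading degrees in the order [a, b, c, d, e, f, g] gives [3, 3, 3, 3, 3, 3, 6]; set D = diag(3, 3, 3, 3, 3, 3, 6) and form L = D - A. Diagonalising L (or applying a numerical eigensolver to the 7x7 matrix) gives the spectrum above. The single zero eigenvalue shows the graph is connected. The eigenvalues sum to 24, which equals trace(L) = 2|E|.

[0, 2, 2, 4, 4, 5, 7]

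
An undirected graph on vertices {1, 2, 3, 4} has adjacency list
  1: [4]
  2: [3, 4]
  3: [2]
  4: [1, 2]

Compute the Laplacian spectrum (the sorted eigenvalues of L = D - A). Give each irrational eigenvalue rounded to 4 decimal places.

Each diagonal entry of L is the vertex degree and each off-diagonal entry is -1 where an edge is present, 0 otherwise; in the order [1, 2, 3, 4] the diagonal is [1, 2, 1, 2]. The multiplicity of 0 as a Laplacian eigenvalue equals the number of connected components. The single zero eigenvalue shows the graph is connected. The eigenvalues sum to 6, which equals trace(L) = 2|E|.

[0, 0.5858, 2, 3.4142]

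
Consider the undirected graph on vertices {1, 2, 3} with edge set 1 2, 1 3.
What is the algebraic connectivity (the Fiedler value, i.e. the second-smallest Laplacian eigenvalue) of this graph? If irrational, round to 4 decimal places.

With the vertex order [1, 2, 3], the degrees are [2, 1, 1], giving D = diag(2, 1, 1) and L = D - A. The sorted Laplacian eigenvalues are [0, 1, 3]; the algebraic connectivity is the second entry, 1.

1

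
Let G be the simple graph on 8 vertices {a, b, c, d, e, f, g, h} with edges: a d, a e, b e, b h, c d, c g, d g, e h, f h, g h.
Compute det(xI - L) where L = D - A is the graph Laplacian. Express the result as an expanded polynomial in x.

With the vertex order [a, b, c, d, e, f, g, h], the degrees are [2, 2, 2, 3, 3, 1, 3, 4], giving D = diag(2, 2, 2, 3, 3, 1, 3, 4) and L = D - A. Computing det(xI - L) by cofactor expansion (or equivalently via sum-over-permutations) gives x^8 - 20x^7 + 162x^6 - 682x^5 + 1591x^4 - 2026x^3 + 1287x^2 - 312x. The coefficient of x^7 equals -trace(L) = -20, matching the sum of degrees.

x^8 - 20x^7 + 162x^6 - 682x^5 + 1591x^4 - 2026x^3 + 1287x^2 - 312x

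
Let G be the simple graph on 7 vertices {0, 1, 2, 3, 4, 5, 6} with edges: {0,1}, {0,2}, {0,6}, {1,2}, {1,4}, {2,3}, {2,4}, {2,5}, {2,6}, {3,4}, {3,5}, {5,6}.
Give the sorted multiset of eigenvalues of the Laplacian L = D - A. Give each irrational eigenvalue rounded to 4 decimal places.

[0, 2, 2, 4, 4, 5, 7]

Reading degrees in the order [0, 1, 2, 3, 4, 5, 6] gives [3, 3, 6, 3, 3, 3, 3]; set D = diag(3, 3, 6, 3, 3, 3, 3) and form L = D - A. The multiplicity of 0 as a Laplacian eigenvalue equals the number of connected components. The eigenvalues sum to 24, which equals trace(L) = 2|E|.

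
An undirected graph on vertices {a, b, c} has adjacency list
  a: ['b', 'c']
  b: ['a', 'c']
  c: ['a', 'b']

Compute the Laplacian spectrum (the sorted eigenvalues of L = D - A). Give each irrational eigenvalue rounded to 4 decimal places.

Reading degrees in the order [a, b, c] gives [2, 2, 2]; set D = diag(2, 2, 2) and form L = D - A. The multiplicity of 0 as a Laplacian eigenvalue equals the number of connected components. The eigenvalues sum to 6, which equals trace(L) = 2|E|. By the matrix-tree theorem the graph has (1/3) * product of the nonzero eigenvalues = 3 spanning trees.

[0, 3, 3]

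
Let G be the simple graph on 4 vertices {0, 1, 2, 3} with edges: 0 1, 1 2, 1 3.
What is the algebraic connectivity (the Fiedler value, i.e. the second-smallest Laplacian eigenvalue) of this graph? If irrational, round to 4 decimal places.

1

Each diagonal entry of L is the vertex degree and each off-diagonal entry is -1 where an edge is present, 0 otherwise; in the order [0, 1, 2, 3] the diagonal is [1, 3, 1, 1]. The smallest Laplacian eigenvalue is always 0. The next one, lambda_2 = 1, measures how hard the graph is to disconnect: larger values mean better connectivity.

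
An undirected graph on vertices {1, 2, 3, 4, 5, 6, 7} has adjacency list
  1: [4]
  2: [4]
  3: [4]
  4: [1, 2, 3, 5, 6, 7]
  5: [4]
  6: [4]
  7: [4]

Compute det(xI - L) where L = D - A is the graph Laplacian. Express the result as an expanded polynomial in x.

With the vertex order [1, 2, 3, 4, 5, 6, 7], the degrees are [1, 1, 1, 6, 1, 1, 1], giving D = diag(1, 1, 1, 6, 1, 1, 1) and L = D - A. The eigenvalues of L are [0, 1, 1, 1, 1, 1, 7]; the characteristic polynomial is the product of (x - lambda_i), which multiplies out to x^7 - 12x^6 + 45x^5 - 80x^4 + 75x^3 - 36x^2 + 7x. Since p(0) = det(-L) = 0, x divides p(x). The eigenvalues sum to 12, which equals trace(L) = 2|E|.

x^7 - 12x^6 + 45x^5 - 80x^4 + 75x^3 - 36x^2 + 7x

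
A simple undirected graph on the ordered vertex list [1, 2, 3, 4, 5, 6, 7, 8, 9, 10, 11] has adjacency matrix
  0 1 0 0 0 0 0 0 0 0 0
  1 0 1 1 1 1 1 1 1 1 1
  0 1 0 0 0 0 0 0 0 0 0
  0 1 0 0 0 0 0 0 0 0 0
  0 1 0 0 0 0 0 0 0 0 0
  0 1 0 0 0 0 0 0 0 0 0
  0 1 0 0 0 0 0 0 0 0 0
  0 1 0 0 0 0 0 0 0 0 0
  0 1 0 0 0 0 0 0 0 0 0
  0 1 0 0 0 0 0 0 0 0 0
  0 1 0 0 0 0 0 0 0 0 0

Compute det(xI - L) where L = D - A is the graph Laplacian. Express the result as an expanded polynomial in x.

x^11 - 20x^10 + 135x^9 - 480x^8 + 1050x^7 - 1512x^6 + 1470x^5 - 960x^4 + 405x^3 - 100x^2 + 11x

Each diagonal entry of L is the vertex degree and each off-diagonal entry is -1 where an edge is present, 0 otherwise; in the order [1, 2, 3, 4, 5, 6, 7, 8, 9, 10, 11] the diagonal is [1, 10, 1, 1, 1, 1, 1, 1, 1, 1, 1]. The eigenvalues of L are [0, 1, 1, 1, 1, 1, 1, 1, 1, 1, 11]; the characteristic polynomial is the product of (x - lambda_i), which multiplies out to x^11 - 20x^10 + 135x^9 - 480x^8 + 1050x^7 - 1512x^6 + 1470x^5 - 960x^4 + 405x^3 - 100x^2 + 11x. Since p(0) = det(-L) = 0, x divides p(x). The eigenvalues sum to 20, which equals trace(L) = 2|E|. By the matrix-tree theorem the graph has (1/11) * product of the nonzero eigenvalues = 1 spanning tree.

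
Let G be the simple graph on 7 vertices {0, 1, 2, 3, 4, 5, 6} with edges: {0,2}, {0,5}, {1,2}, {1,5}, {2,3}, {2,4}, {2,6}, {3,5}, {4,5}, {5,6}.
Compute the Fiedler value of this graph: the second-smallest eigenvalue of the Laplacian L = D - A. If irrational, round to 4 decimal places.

2

With the vertex order [0, 1, 2, 3, 4, 5, 6], the degrees are [2, 2, 5, 2, 2, 5, 2], giving D = diag(2, 2, 5, 2, 2, 5, 2) and L = D - A. The smallest Laplacian eigenvalue is always 0. The next one, lambda_2 = 2, measures how hard the graph is to disconnect: larger values mean better connectivity. By the matrix-tree theorem the graph has (1/7) * product of the nonzero eigenvalues = 80 spanning trees. The largest eigenvalue, 7, is at most the vertex count 7.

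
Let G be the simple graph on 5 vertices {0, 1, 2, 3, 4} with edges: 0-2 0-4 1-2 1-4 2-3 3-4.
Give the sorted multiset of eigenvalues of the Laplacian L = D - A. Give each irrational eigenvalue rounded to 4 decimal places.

[0, 2, 2, 3, 5]

Each diagonal entry of L is the vertex degree and each off-diagonal entry is -1 where an edge is present, 0 otherwise; in the order [0, 1, 2, 3, 4] the diagonal is [2, 2, 3, 2, 3]. Diagonalising L (or applying a numerical eigensolver to the 5x5 matrix) gives the spectrum above. There is one zero in the spectrum, matching the 1 component. The eigenvalues sum to 12, which equals trace(L) = 2|E|.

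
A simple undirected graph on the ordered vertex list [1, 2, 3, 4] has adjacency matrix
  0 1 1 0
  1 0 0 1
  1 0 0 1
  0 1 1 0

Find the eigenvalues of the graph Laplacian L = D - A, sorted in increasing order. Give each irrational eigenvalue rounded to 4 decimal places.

With the vertex order [1, 2, 3, 4], the degrees are [2, 2, 2, 2], giving D = diag(2, 2, 2, 2) and L = D - A. L is symmetric positive semidefinite, so every eigenvalue is real and nonnegative. The single zero eigenvalue shows the graph is connected. The largest eigenvalue, 4, is at most the vertex count 4.

[0, 2, 2, 4]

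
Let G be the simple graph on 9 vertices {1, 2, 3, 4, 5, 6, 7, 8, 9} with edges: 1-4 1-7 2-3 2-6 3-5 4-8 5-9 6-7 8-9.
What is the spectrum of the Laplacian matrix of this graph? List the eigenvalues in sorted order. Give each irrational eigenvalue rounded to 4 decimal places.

With the vertex order [1, 2, 3, 4, 5, 6, 7, 8, 9], the degrees are [2, 2, 2, 2, 2, 2, 2, 2, 2], giving D = diag(2, 2, 2, 2, 2, 2, 2, 2, 2) and L = D - A. The multiplicity of 0 as a Laplacian eigenvalue equals the number of connected components. There is one zero in the spectrum, matching the 1 component. The eigenvalues sum to 18, which equals trace(L) = 2|E|.

[0, 0.4679, 0.4679, 1.6527, 1.6527, 3, 3, 3.8794, 3.8794]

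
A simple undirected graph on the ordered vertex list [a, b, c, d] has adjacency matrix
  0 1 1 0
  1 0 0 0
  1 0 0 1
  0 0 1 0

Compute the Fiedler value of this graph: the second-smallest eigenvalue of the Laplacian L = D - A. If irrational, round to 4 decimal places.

0.5858

Reading degrees in the order [a, b, c, d] gives [2, 1, 2, 1]; set D = diag(2, 1, 2, 1) and form L = D - A. Computing the eigenvalues of L and sorting gives [0, 0.5858, 2, 3.4142]. The Fiedler value lambda_2 = 0.5858 is strictly positive, so the graph is connected. The largest eigenvalue, 3.4142, is at most the vertex count 4.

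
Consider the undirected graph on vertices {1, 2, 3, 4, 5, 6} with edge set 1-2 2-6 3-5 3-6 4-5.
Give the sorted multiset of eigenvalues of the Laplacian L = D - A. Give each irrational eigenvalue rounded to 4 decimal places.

Each diagonal entry of L is the vertex degree and each off-diagonal entry is -1 where an edge is present, 0 otherwise; in the order [1, 2, 3, 4, 5, 6] the diagonal is [1, 2, 2, 1, 2, 2]. Diagonalising L (or applying a numerical eigensolver to the 6x6 matrix) gives the spectrum above. The single zero eigenvalue shows the graph is connected. By the matrix-tree theorem the graph has (1/6) * product of the nonzero eigenvalues = 1 spanning tree.

[0, 0.2679, 1, 2, 3, 3.7321]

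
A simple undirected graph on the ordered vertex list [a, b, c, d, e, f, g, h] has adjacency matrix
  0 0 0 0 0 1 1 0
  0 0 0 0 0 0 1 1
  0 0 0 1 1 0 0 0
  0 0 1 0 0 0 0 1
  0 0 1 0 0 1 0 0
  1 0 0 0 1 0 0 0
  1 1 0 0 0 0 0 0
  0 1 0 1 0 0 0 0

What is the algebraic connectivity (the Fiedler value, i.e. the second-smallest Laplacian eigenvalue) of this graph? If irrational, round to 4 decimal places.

Each diagonal entry of L is the vertex degree and each off-diagonal entry is -1 where an edge is present, 0 otherwise; in the order [a, b, c, d, e, f, g, h] the diagonal is [2, 2, 2, 2, 2, 2, 2, 2]. The smallest Laplacian eigenvalue is always 0. The next one, lambda_2 = 0.5858, measures how hard the graph is to disconnect: larger values mean better connectivity. The eigenvalues sum to 16, which equals trace(L) = 2|E|. By the matrix-tree theorem the graph has (1/8) * product of the nonzero eigenvalues = 8 spanning trees.

0.5858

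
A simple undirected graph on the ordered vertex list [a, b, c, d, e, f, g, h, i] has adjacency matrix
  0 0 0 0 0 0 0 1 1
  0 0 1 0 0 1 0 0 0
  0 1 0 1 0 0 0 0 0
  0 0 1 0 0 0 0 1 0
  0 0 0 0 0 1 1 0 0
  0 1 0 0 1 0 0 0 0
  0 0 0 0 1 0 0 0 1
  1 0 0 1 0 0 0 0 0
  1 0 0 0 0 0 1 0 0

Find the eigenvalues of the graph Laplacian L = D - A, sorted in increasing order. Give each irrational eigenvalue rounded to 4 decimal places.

Reading degrees in the order [a, b, c, d, e, f, g, h, i] gives [2, 2, 2, 2, 2, 2, 2, 2, 2]; set D = diag(2, 2, 2, 2, 2, 2, 2, 2, 2) and form L = D - A. Diagonalising L (or applying a numerical eigensolver to the 9x9 matrix) gives the spectrum above. By the matrix-tree theorem the graph has (1/9) * product of the nonzero eigenvalues = 9 spanning trees. The largest eigenvalue, 3.8794, is at most the vertex count 9.

[0, 0.4679, 0.4679, 1.6527, 1.6527, 3, 3, 3.8794, 3.8794]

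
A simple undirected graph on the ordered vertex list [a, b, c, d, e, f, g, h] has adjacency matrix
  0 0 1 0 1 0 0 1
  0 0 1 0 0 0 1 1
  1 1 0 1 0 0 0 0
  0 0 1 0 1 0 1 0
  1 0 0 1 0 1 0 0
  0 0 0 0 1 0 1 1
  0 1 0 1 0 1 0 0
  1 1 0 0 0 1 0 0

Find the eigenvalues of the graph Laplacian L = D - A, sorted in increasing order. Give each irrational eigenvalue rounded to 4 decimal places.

[0, 2, 2, 2, 4, 4, 4, 6]

With the vertex order [a, b, c, d, e, f, g, h], the degrees are [3, 3, 3, 3, 3, 3, 3, 3], giving D = diag(3, 3, 3, 3, 3, 3, 3, 3) and L = D - A. Since every row of L sums to 0, the all-ones vector is in the kernel and 0 is an eigenvalue. The single zero eigenvalue shows the graph is connected. There is one zero in the spectrum, matching the 1 component.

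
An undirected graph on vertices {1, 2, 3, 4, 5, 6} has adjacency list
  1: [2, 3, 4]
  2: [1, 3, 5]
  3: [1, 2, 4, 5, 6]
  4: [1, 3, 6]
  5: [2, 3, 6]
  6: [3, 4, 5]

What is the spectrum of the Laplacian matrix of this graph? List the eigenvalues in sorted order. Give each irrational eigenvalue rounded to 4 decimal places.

Each diagonal entry of L is the vertex degree and each off-diagonal entry is -1 where an edge is present, 0 otherwise; in the order [1, 2, 3, 4, 5, 6] the diagonal is [3, 3, 5, 3, 3, 3]. Since every row of L sums to 0, the all-ones vector is in the kernel and 0 is an eigenvalue. By the matrix-tree theorem the graph has (1/6) * product of the nonzero eigenvalues = 121 spanning trees.

[0, 2.3820, 2.3820, 4.6180, 4.6180, 6]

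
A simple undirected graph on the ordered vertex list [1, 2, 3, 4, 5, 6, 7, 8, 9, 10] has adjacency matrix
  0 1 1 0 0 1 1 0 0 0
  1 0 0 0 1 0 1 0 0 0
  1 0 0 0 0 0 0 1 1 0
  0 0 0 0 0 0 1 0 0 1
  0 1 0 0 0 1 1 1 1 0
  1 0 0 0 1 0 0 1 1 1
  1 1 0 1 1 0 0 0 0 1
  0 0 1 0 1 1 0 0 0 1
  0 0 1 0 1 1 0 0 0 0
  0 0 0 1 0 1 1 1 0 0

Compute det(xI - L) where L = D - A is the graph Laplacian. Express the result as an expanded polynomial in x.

x^10 - 38x^9 + 626x^8 - 5858x^7 + 34252x^6 - 129490x^5 + 315720x^4 - 477286x^3 + 404441x^2 - 145680x

Each diagonal entry of L is the vertex degree and each off-diagonal entry is -1 where an edge is present, 0 otherwise; in the order [1, 2, 3, 4, 5, 6, 7, 8, 9, 10] the diagonal is [4, 3, 3, 2, 5, 5, 5, 4, 3, 4]. L has integer entries, so p(x) = det(xI - L) has integer coefficients. Expanding the determinant yields x^10 - 38x^9 + 626x^8 - 5858x^7 + 34252x^6 - 129490x^5 + 315720x^4 - 477286x^3 + 404441x^2 - 145680x. Since p(0) = det(-L) = 0, x divides p(x). The eigenvalues sum to 38, which equals trace(L) = 2|E|.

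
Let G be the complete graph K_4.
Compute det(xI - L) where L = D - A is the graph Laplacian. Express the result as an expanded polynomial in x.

The graph has 4 vertices and degree multiset [3, 3, 3, 3]; D is the diagonal matrix of degrees and L = D - A. Computing det(xI - L) by cofactor expansion (or equivalently via sum-over-permutations) gives x^4 - 12x^3 + 48x^2 - 64x. The coefficient of x^3 equals -trace(L) = -12, matching the sum of degrees. The largest eigenvalue, 4, is at most the vertex count 4.

x^4 - 12x^3 + 48x^2 - 64x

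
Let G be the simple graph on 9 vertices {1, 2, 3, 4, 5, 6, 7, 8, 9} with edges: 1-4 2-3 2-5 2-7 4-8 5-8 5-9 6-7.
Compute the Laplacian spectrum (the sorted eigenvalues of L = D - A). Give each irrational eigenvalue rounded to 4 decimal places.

[0, 0.1862, 0.4822, 0.7043, 1.4073, 2.1338, 2.8532, 3.5372, 4.6958]

With the vertex order [1, 2, 3, 4, 5, 6, 7, 8, 9], the degrees are [1, 3, 1, 2, 3, 1, 2, 2, 1], giving D = diag(1, 3, 1, 2, 3, 1, 2, 2, 1) and L = D - A. Diagonalising L (or applying a numerical eigensolver to the 9x9 matrix) gives the spectrum above. The single zero eigenvalue shows the graph is connected. The eigenvalues sum to 16, which equals trace(L) = 2|E|.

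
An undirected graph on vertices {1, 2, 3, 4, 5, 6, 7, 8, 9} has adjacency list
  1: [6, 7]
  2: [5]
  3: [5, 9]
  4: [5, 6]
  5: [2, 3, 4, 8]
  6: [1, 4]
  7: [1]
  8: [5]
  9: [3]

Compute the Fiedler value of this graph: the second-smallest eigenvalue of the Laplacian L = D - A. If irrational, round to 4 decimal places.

Reading degrees in the order [1, 2, 3, 4, 5, 6, 7, 8, 9] gives [2, 1, 2, 2, 4, 2, 1, 1, 1]; set D = diag(2, 1, 2, 2, 4, 2, 1, 1, 1) and form L = D - A. The smallest Laplacian eigenvalue is always 0. The next one, lambda_2 = 0.1774, measures how hard the graph is to disconnect: larger values mean better connectivity. The eigenvalues sum to 16, which equals trace(L) = 2|E|. By the matrix-tree theorem the graph has (1/9) * product of the nonzero eigenvalues = 1 spanning tree.

0.1774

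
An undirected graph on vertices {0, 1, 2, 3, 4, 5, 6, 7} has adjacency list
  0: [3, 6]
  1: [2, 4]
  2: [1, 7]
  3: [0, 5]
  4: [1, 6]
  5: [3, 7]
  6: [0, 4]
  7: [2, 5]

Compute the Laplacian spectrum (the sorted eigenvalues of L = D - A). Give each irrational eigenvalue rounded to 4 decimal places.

[0, 0.5858, 0.5858, 2, 2, 3.4142, 3.4142, 4]

Each diagonal entry of L is the vertex degree and each off-diagonal entry is -1 where an edge is present, 0 otherwise; in the order [0, 1, 2, 3, 4, 5, 6, 7] the diagonal is [2, 2, 2, 2, 2, 2, 2, 2]. Diagonalising L (or applying a numerical eigensolver to the 8x8 matrix) gives the spectrum above. The single zero eigenvalue shows the graph is connected.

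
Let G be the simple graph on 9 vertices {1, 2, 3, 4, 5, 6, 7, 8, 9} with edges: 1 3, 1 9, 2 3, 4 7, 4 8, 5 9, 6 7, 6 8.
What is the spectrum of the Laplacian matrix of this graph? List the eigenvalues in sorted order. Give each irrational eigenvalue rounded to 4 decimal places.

Each diagonal entry of L is the vertex degree and each off-diagonal entry is -1 where an edge is present, 0 otherwise; in the order [1, 2, 3, 4, 5, 6, 7, 8, 9] the diagonal is [2, 1, 2, 2, 1, 2, 2, 2, 2]. Since every row of L sums to 0, the all-ones vector is in the kernel and 0 is an eigenvalue. The 2 zero eigenvalues correspond to the 2 connected components.

[0, 0, 0.3820, 1.3820, 2, 2, 2.6180, 3.6180, 4]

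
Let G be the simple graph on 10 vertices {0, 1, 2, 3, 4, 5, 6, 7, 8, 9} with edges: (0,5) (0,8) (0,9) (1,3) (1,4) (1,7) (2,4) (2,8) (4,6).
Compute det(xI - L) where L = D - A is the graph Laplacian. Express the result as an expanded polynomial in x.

With the vertex order [0, 1, 2, 3, 4, 5, 6, 7, 8, 9], the degrees are [3, 3, 2, 1, 3, 1, 1, 1, 2, 1], giving D = diag(3, 3, 2, 1, 3, 1, 1, 1, 2, 1) and L = D - A. Computing det(xI - L) by cofactor expansion (or equivalently via sum-over-permutations) gives x^10 - 18x^9 + 133x^8 - 524x^7 + 1201x^6 - 1646x^5 + 1337x^4 - 610x^3 + 136x^2 - 10x. Since p(0) = det(-L) = 0, x divides p(x). By the matrix-tree theorem the graph has (1/10) * product of the nonzero eigenvalues = 1 spanning tree.

x^10 - 18x^9 + 133x^8 - 524x^7 + 1201x^6 - 1646x^5 + 1337x^4 - 610x^3 + 136x^2 - 10x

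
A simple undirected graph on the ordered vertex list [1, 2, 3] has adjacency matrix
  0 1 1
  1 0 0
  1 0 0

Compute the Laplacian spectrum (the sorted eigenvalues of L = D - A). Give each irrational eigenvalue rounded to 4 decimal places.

Reading degrees in the order [1, 2, 3] gives [2, 1, 1]; set D = diag(2, 1, 1) and form L = D - A. L is symmetric positive semidefinite, so every eigenvalue is real and nonnegative. The single zero eigenvalue shows the graph is connected. By the matrix-tree theorem the graph has (1/3) * product of the nonzero eigenvalues = 1 spanning tree. The largest eigenvalue, 3, is at most the vertex count 3.

[0, 1, 3]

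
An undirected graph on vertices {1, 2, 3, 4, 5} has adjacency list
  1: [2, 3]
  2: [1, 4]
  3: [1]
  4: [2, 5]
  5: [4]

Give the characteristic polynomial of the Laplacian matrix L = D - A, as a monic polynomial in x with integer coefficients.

x^5 - 8x^4 + 21x^3 - 20x^2 + 5x

With the vertex order [1, 2, 3, 4, 5], the degrees are [2, 2, 1, 2, 1], giving D = diag(2, 2, 1, 2, 1) and L = D - A. L has integer entries, so p(x) = det(xI - L) has integer coefficients. Expanding the determinant yields x^5 - 8x^4 + 21x^3 - 20x^2 + 5x. Since p(0) = det(-L) = 0, x divides p(x). There is one zero in the spectrum, matching the 1 component. The largest eigenvalue, 3.6180, is at most the vertex count 5.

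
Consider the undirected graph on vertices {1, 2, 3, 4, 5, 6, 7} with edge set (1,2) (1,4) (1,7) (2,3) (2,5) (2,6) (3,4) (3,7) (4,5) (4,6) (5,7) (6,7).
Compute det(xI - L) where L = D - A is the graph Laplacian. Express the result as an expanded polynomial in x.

Each diagonal entry of L is the vertex degree and each off-diagonal entry is -1 where an edge is present, 0 otherwise; in the order [1, 2, 3, 4, 5, 6, 7] the diagonal is [3, 4, 3, 4, 3, 3, 4]. L has integer entries, so p(x) = det(xI - L) has integer coefficients. Expanding the determinant yields x^7 - 24x^6 + 234x^5 - 1192x^4 + 3357x^3 - 4968x^2 + 3024x. Since p(0) = det(-L) = 0, x divides p(x). The largest eigenvalue, 7, is at most the vertex count 7.

x^7 - 24x^6 + 234x^5 - 1192x^4 + 3357x^3 - 4968x^2 + 3024x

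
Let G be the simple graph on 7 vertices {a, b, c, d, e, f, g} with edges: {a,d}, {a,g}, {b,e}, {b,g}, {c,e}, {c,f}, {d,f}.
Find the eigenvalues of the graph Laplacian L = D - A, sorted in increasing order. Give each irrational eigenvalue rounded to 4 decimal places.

With the vertex order [a, b, c, d, e, f, g], the degrees are [2, 2, 2, 2, 2, 2, 2], giving D = diag(2, 2, 2, 2, 2, 2, 2) and L = D - A. Diagonalising L (or applying a numerical eigensolver to the 7x7 matrix) gives the spectrum above. The eigenvalues sum to 14, which equals trace(L) = 2|E|.

[0, 0.7530, 0.7530, 2.4450, 2.4450, 3.8019, 3.8019]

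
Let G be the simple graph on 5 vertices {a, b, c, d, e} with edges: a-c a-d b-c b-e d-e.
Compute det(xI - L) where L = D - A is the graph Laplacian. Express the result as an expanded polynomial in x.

x^5 - 10x^4 + 35x^3 - 50x^2 + 25x

Each diagonal entry of L is the vertex degree and each off-diagonal entry is -1 where an edge is present, 0 otherwise; in the order [a, b, c, d, e] the diagonal is [2, 2, 2, 2, 2]. Computing det(xI - L) by cofactor expansion (or equivalently via sum-over-permutations) gives x^5 - 10x^4 + 35x^3 - 50x^2 + 25x. The coefficient of x^4 equals -trace(L) = -10, matching the sum of degrees. There is one zero in the spectrum, matching the 1 component.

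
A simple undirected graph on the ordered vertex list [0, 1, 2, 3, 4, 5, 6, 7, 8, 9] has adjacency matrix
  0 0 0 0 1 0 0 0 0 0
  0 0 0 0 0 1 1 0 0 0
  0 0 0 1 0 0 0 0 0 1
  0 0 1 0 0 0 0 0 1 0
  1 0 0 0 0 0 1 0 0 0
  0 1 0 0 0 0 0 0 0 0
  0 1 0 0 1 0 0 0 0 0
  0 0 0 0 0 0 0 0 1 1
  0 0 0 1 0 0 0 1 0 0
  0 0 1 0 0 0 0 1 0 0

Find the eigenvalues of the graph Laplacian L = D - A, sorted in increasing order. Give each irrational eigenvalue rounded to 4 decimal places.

Each diagonal entry of L is the vertex degree and each off-diagonal entry is -1 where an edge is present, 0 otherwise; in the order [0, 1, 2, 3, 4, 5, 6, 7, 8, 9] the diagonal is [1, 2, 2, 2, 2, 1, 2, 2, 2, 2]. L is symmetric positive semidefinite, so every eigenvalue is real and nonnegative. The 2 zero eigenvalues correspond to the 2 connected components. The eigenvalues sum to 18, which equals trace(L) = 2|E|.

[0, 0, 0.3820, 1.3820, 1.3820, 1.3820, 2.6180, 3.6180, 3.6180, 3.6180]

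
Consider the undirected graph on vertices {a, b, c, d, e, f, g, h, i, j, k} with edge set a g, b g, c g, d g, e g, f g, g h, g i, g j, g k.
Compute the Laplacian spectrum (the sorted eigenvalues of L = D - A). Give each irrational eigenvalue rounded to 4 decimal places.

With the vertex order [a, b, c, d, e, f, g, h, i, j, k], the degrees are [1, 1, 1, 1, 1, 1, 10, 1, 1, 1, 1], giving D = diag(1, 1, 1, 1, 1, 1, 10, 1, 1, 1, 1) and L = D - A. Since every row of L sums to 0, the all-ones vector is in the kernel and 0 is an eigenvalue. By the matrix-tree theorem the graph has (1/11) * product of the nonzero eigenvalues = 1 spanning tree. The largest eigenvalue, 11, is at most the vertex count 11.

[0, 1, 1, 1, 1, 1, 1, 1, 1, 1, 11]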